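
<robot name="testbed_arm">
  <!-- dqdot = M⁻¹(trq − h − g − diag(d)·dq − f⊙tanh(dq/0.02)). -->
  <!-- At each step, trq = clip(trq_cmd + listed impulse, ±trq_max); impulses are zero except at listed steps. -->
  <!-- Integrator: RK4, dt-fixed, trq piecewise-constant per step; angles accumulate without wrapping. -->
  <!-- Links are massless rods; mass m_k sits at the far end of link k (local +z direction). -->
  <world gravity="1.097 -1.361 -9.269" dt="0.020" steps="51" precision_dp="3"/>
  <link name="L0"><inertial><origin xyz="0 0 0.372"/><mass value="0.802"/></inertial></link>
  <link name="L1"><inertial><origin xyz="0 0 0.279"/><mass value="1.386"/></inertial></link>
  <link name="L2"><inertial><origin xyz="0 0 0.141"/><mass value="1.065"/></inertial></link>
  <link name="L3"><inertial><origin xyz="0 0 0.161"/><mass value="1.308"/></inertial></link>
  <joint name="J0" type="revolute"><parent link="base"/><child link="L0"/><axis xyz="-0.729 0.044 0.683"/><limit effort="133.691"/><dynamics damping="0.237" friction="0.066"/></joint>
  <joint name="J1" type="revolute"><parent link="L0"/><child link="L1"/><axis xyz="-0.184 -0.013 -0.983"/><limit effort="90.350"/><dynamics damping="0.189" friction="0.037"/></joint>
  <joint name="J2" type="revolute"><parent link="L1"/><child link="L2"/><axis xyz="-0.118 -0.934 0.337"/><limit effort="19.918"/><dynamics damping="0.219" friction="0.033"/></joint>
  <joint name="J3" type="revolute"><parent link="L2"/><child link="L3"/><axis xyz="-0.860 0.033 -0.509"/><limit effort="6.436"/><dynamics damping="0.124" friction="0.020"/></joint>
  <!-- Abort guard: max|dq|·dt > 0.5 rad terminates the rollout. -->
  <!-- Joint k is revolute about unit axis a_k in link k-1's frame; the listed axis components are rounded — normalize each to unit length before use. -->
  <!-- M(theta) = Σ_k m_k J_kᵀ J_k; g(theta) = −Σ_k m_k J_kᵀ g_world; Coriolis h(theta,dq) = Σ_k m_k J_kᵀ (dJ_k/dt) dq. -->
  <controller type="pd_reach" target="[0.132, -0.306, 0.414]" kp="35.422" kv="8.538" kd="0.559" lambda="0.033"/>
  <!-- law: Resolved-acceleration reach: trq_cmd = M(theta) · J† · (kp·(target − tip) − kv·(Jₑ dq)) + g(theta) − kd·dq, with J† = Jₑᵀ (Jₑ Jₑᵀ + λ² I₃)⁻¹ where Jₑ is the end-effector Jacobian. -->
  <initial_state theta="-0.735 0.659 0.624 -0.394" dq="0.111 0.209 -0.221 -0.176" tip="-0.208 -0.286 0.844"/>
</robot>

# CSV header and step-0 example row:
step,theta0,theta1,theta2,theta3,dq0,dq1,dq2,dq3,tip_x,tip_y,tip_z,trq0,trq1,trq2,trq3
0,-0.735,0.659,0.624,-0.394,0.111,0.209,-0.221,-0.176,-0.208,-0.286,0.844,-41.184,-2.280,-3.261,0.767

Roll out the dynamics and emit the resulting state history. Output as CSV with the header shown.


step,theta0,theta1,theta2,theta3,dq0,dq1,dq2,dq3,tip_x,tip_y,tip_z,trq0,trq1,trq2,trq3
1,-0.753,0.699,0.637,-0.387,-1.893,3.501,1.501,1.044,-0.205,-0.286,0.843,-34.287,-3.585,-3.602,0.147
2,-0.803,0.772,0.676,-0.338,-3.065,3.705,2.482,3.810,-0.199,-0.288,0.838,-23.934,-2.563,-2.873,-1.119
3,-0.873,0.859,0.740,-0.283,-3.860,4.777,3.802,2.005,-0.192,-0.294,0.828,-7.043,-1.228,-1.978,0.330
4,-0.951,0.939,0.814,-0.218,-3.951,3.383,3.657,4.261,-0.184,-0.304,0.814,3.547,0.125,-0.572,-0.872
5,-1.030,1.017,0.893,-0.172,-3.955,4.351,4.180,0.603,-0.176,-0.318,0.795,13.832,0.189,0.138,1.277
6,-1.105,1.083,0.966,-0.116,-3.592,2.454,3.217,4.534,-0.167,-0.333,0.775,17.473,0.286,1.272,-1.302
7,-1.175,1.151,1.038,-0.088,-3.382,4.200,3.850,-1.166,-0.160,-0.349,0.753,22.915,-0.702,1.259,1.853
8,-1.237,1.205,1.099,-0.035,-2.887,1.525,2.438,5.724,-0.151,-0.365,0.732,22.924,-0.989,2.171,-2.639
9,-1.293,1.269,1.162,-0.023,-2.670,4.500,3.664,-3.545,-0.143,-0.379,0.710,26.122,-2.371,1.420,2.639
10,-1.341,1.313,1.212,0.035,-2.126,0.371,1.628,8.105,-0.134,-0.393,0.688,24.394,-2.422,2.455,-4.723
11,-1.382,1.375,1.269,0.029,-1.983,5.301,3.816,-7.148,-0.126,-0.404,0.668,26.257,-3.981,0.902,4.226
12,-1.416,1.408,1.310,0.100,-1.393,-1.285,0.736,12.218,-0.115,-0.413,0.648,24.051,-3.444,2.463,-6.436
13,-1.444,1.458,1.359,0.112,-1.368,5.547,3.784,-8.810,-0.106,-0.420,0.629,24.146,-5.113,0.200,4.693
14,-1.465,1.485,1.397,0.186,-0.775,-2.061,0.426,13.861,-0.096,-0.426,0.611,23.570,-4.212,1.987,-6.436
15,-1.481,1.518,1.437,0.236,-0.824,4.602,3.183,-6.642,-0.085,-0.430,0.595,21.337,-5.688,-0.230,2.925
16,-1.492,1.546,1.474,0.292,-0.322,-1.141,0.866,10.487,-0.075,-0.432,0.579,22.630,-4.946,1.051,-6.436
17,-1.500,1.587,1.515,0.307,-0.393,4.541,2.915,-7.208,-0.065,-0.432,0.565,18.689,-6.062,-0.713,3.041
18,-1.503,1.612,1.548,0.358,0.073,-1.366,0.719,10.525,-0.054,-0.431,0.552,21.489,-5.191,0.600,-6.436
19,-1.503,1.645,1.583,0.380,-0.041,4.113,2.518,-6.537,-0.044,-0.430,0.540,16.381,-6.165,-1.029,2.502
20,-1.499,1.671,1.614,0.421,0.352,-1.082,0.754,9.071,-0.034,-0.427,0.530,20.047,-5.341,0.101,-6.436
21,-1.494,1.705,1.646,0.427,0.209,4.033,2.255,-6.911,-0.025,-0.424,0.521,14.209,-6.157,-1.307,2.692
22,-1.486,1.728,1.672,0.462,0.562,-1.238,0.602,8.933,-0.016,-0.420,0.512,18.979,-5.286,-0.159,-6.436
23,-1.477,1.759,1.700,0.468,0.396,3.812,1.970,-6.772,-0.007,-0.415,0.506,12.436,-6.046,-1.480,2.613
24,-1.466,1.780,1.723,0.497,0.696,-1.209,0.510,8.276,0.002,-0.411,0.499,17.851,-5.197,-0.393,-6.436
25,-1.454,1.810,1.747,0.496,0.515,3.735,1.753,-7.030,0.010,-0.406,0.494,10.822,-5.905,-1.615,2.803
26,-1.441,1.830,1.766,0.520,0.776,-1.347,0.362,8.138,0.018,-0.401,0.489,17.044,-5.043,-0.514,-6.432
27,-1.427,1.857,1.787,0.517,0.588,3.604,1.552,-7.055,0.026,-0.395,0.485,9.540,-5.742,-1.698,2.860
28,-1.413,1.874,1.804,0.538,0.808,-1.411,0.246,7.820,0.033,-0.391,0.481,16.297,-4.895,-0.612,-6.209
29,-1.399,1.898,1.821,0.537,0.626,3.349,1.346,-6.653,0.040,-0.385,0.478,8.691,-5.566,-1.723,2.655
30,-1.384,1.914,1.835,0.553,0.800,-1.332,0.179,7.131,0.047,-0.380,0.476,15.495,-4.778,-0.714,-5.760
31,-1.370,1.935,1.849,0.554,0.636,2.997,1.141,-5.926,0.053,-0.375,0.473,8.250,-5.388,-1.702,2.249
32,-1.356,1.950,1.861,0.566,0.764,-1.151,0.149,6.193,0.059,-0.370,0.471,14.662,-4.694,-0.814,-5.161
33,-1.342,1.967,1.873,0.569,0.623,2.589,0.948,-5.009,0.064,-0.365,0.469,8.144,-5.221,-1.652,1.719
34,-1.329,1.981,1.883,0.578,0.710,-0.913,0.141,5.145,0.069,-0.361,0.468,13.843,-4.637,-0.910,-4.498
35,-1.316,1.997,1.893,0.582,0.592,2.170,0.776,-4.034,0.074,-0.357,0.466,8.277,-5.071,-1.589,1.146
36,-1.303,2.009,1.902,0.589,0.646,-0.666,0.145,4.126,0.079,-0.353,0.465,13.097,-4.603,-0.995,-3.857
37,-1.292,2.023,1.910,0.593,0.550,1.778,0.631,-3.119,0.083,-0.349,0.464,8.543,-4.946,-1.527,0.603
38,-1.280,2.034,1.918,0.599,0.578,-0.433,0.155,3.197,0.087,-0.345,0.462,12.450,-4.585,-1.068,-3.275
39,-1.269,2.046,1.925,0.603,0.501,1.431,0.512,-2.311,0.091,-0.342,0.461,8.879,-4.847,-1.469,0.118
40,-1.259,2.057,1.931,0.608,0.509,-0.232,0.164,2.399,0.094,-0.338,0.460,11.919,-4.578,-1.128,-2.777
41,-1.250,2.067,1.937,0.612,0.448,1.136,0.418,-1.636,0.097,-0.335,0.459,9.235,-4.771,-1.419,-0.289
42,-1.241,2.076,1.943,0.616,0.443,-0.067,0.171,1.740,0.100,-0.333,0.458,11.503,-4.580,-1.173,-2.368
43,-1.233,2.086,1.948,0.620,0.395,0.894,0.343,-1.094,0.103,-0.330,0.457,9.582,-4.717,-1.376,-0.620
44,-1.225,2.094,1.953,0.624,0.382,0.053,0.173,1.233,0.105,-0.328,0.456,11.209,-4.584,-1.205,-2.055
45,-1.217,2.103,1.958,0.627,0.342,0.709,0.286,-0.712,0.108,-0.326,0.455,9.876,-4.677,-1.341,-0.855
46,-1.211,2.111,1.963,0.630,0.326,0.129,0.171,0.873,0.110,-0.324,0.454,11.031,-4.588,-1.224,-1.833
47,-1.205,2.118,1.967,0.633,0.294,0.568,0.243,-0.437,0.112,-0.322,0.453,10.131,-4.653,-1.314,-1.026
48,-1.199,2.125,1.971,0.636,0.276,0.178,0.166,0.614,0.113,-0.320,0.452,10.932,-4.597,-1.234,-1.677
49,-1.194,2.132,1.975,0.639,0.249,0.462,0.211,-0.245,0.115,-0.319,0.452,10.348,-4.642,-1.291,-1.148
50,-1.189,2.138,1.978,0.641,0.232,0.205,0.159,0.432,0.117,-0.317,0.451,10.893,-4.608,-1.237,-1.569
51,-1.184,2.144,1.982,0.644,0.210,0.383,0.185,-0.116,0.118,-0.316,0.450,,,,


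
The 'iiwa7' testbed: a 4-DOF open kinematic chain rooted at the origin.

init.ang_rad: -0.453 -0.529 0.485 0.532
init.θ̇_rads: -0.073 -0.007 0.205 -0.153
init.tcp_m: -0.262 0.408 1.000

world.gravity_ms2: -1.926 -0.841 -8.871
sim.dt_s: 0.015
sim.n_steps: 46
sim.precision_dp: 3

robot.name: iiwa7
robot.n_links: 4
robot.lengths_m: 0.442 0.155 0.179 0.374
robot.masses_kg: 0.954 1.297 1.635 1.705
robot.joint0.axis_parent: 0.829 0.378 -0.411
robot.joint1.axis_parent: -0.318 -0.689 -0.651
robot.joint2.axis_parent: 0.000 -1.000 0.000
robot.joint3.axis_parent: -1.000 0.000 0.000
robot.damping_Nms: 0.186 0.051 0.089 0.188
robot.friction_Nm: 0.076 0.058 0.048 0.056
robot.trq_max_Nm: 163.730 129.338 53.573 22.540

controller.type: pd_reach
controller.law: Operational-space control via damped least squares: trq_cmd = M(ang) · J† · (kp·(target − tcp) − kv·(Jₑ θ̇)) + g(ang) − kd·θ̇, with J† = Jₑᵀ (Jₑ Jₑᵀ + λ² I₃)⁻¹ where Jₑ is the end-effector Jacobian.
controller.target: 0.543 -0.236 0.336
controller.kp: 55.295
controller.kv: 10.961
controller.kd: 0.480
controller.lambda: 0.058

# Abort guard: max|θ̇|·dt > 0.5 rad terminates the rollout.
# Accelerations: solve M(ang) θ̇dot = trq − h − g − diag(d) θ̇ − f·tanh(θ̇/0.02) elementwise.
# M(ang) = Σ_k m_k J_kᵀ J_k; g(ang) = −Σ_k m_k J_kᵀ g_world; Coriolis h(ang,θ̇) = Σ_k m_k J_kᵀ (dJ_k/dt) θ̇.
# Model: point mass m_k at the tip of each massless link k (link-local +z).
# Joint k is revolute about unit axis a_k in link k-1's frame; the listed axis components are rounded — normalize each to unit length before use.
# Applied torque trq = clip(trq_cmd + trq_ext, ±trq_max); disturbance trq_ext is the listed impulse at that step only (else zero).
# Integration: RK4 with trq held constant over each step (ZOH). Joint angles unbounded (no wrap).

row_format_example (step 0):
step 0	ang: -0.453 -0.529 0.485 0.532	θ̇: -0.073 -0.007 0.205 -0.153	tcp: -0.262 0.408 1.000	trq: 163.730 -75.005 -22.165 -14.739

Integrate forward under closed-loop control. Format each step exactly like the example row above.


step 1	ang: -0.455 -0.584 0.525 0.569	θ̇: -0.167 -7.001 4.984 5.039	tcp: -0.260 0.403 0.996	trq: 163.730 -59.861 -21.483 -14.869
step 2	ang: -0.451 -0.701 0.607 0.667	θ̇: 0.713 -8.556 5.772 7.842	tcp: -0.249 0.391 0.988	trq: 163.730 -45.655 -16.249 -13.333
step 3	ang: -0.430 -0.822 0.685 0.797	θ̇: 2.095 -7.590 4.626 9.470	tcp: -0.229 0.374 0.976	trq: 145.311 -33.127 -10.552 -10.959
step 4	ang: -0.389 -0.924 0.742 0.946	θ̇: 3.440 -5.993 2.871 10.352	tcp: -0.202 0.353 0.963	trq: 111.639 -22.253 -5.961 -8.340
step 5	ang: -0.329 -1.002 0.771 1.103	θ̇: 4.473 -4.405 0.935 10.533	tcp: -0.168 0.329 0.948	trq: 82.184 -13.372 -2.678 -5.877
step 6	ang: -0.256 -1.056 0.769 1.259	θ̇: 5.251 -2.725 -1.353 10.173	tcp: -0.130 0.301 0.931	trq: 56.205 -6.807 -0.323 -3.858
step 7	ang: -0.173 -1.083 0.729 1.405	θ̇: 5.811 -0.938 -4.106 9.385	tcp: -0.088 0.271 0.913	trq: 33.254 -2.607 1.312 -2.373
step 8	ang: -0.083 -1.084 0.644 1.538	θ̇: 6.187 0.919 -7.266 8.246	tcp: -0.045 0.238 0.892	trq: 12.750 -0.737 2.210 -1.420
step 9	ang: 0.011 -1.057 0.512 1.651	θ̇: 6.388 2.694 -10.436 6.851	tcp: -0.004 0.202 0.870	trq: -5.647 -0.992 2.227 -0.999
step 10	ang: 0.107 -1.007 0.337 1.743	θ̇: 6.395 4.041 -12.851 5.378	tcp: 0.034 0.163 0.846	trq: -20.808 -2.128 1.688 -1.134
step 11	ang: 0.201 -0.942 0.136 1.814	θ̇: 6.188 4.488 -13.697 4.071	tcp: 0.068 0.122 0.823	trq: -29.647 -0.559 2.423 -1.777
step 12	ang: 0.292 -0.877 -0.064 1.866	θ̇: 5.849 4.109 -12.712 3.024	tcp: 0.096 0.078 0.802	trq: -32.254 5.324 5.363 -2.722
step 13	ang: 0.377 -0.818 -0.238 1.905	θ̇: 5.506 3.547 -10.243 2.162	tcp: 0.120 0.034 0.782	trq: -33.718 11.338 7.864 -3.606
step 14	ang: 0.457 -0.767 -0.369 1.931	θ̇: 5.216 3.273 -7.149 1.416	tcp: 0.140 -0.011 0.766	trq: -36.620 14.897 8.600 -4.039
step 15	ang: 0.534 -0.716 -0.454 1.948	θ̇: 4.978 3.423 -4.238 0.764	tcp: 0.159 -0.054 0.750	trq: -41.197 16.146 8.063 -3.826
step 16	ang: 0.607 -0.661 -0.500 1.955	θ̇: 4.772 3.916 -1.886 0.212	tcp: 0.177 -0.096 0.735	trq: -47.175 15.914 6.930 -3.026
step 17	ang: 0.677 -0.598 -0.515 1.955	θ̇: 4.576 4.604 -0.162 -0.225	tcp: 0.195 -0.135 0.720	trq: -54.123 14.951 5.663 -1.840
step 18	ang: 0.744 -0.523 -0.508 1.949	θ̇: 4.381 5.374 0.966 -0.545	tcp: 0.214 -0.171 0.704	trq: -61.507 13.742 4.556 -0.477
step 19	ang: 0.808 -0.437 -0.488 1.939	θ̇: 4.178 6.095 1.674 -0.758	tcp: 0.232 -0.204 0.687	trq: -68.729 12.659 3.760 0.873
step 20	ang: 0.869 -0.341 -0.460 1.927	θ̇: 3.962 6.696 2.102 -0.873	tcp: 0.250 -0.236 0.668	trq: -75.222 11.877 3.352 2.046
step 21	ang: 0.927 -0.238 -0.426 1.913	θ̇: 3.731 7.144 2.372 -0.906	tcp: 0.268 -0.264 0.649	trq: -80.535 11.438 3.333 2.913
step 22	ang: 0.981 -0.128 -0.388 1.900	θ̇: 3.482 7.430 2.576 -0.874	tcp: 0.285 -0.291 0.628	trq: -84.376 11.291 3.640 3.382
step 23	ang: 1.031 -0.016 -0.348 1.887	θ̇: 3.217 7.566 2.777 -0.796	tcp: 0.300 -0.315 0.608	trq: -86.597 11.325 4.161 3.404
step 24	ang: 1.077 0.098 -0.304 1.876	θ̇: 2.936 7.574 3.007 -0.685	tcp: 0.314 -0.336 0.586	trq: -87.167 11.410 4.764 2.969
step 25	ang: 1.119 0.211 -0.257 1.867	θ̇: 2.638 7.476 3.271 -0.558	tcp: 0.327 -0.354 0.566	trq: -86.127 11.413 5.314 2.111
step 26	ang: 1.156 0.322 -0.206 1.859	θ̇: 2.324 7.295 3.550 -0.423	tcp: 0.338 -0.369 0.545	trq: -83.559 11.220 5.698 0.897
step 27	ang: 1.189 0.429 -0.150 1.854	θ̇: 1.990 7.048 3.805 -0.288	tcp: 0.348 -0.380 0.526	trq: -79.572 10.744 5.831 -0.572
step 28	ang: 1.216 0.533 -0.092 1.851	θ̇: 1.632 6.754 3.976 -0.150	tcp: 0.357 -0.388 0.507	trq: -74.337 9.933 5.679 -2.170
step 29	ang: 1.238 0.632 -0.031 1.849	θ̇: 1.247 6.434 4.004 -0.002	tcp: 0.365 -0.393 0.490	trq: -68.146 8.795 5.258 -3.759
step 30	ang: 1.253 0.726 0.028 1.850	θ̇: 0.837 6.112 3.855 0.162	tcp: 0.373 -0.395 0.475	trq: -61.450 7.412 4.639 -5.196
step 31	ang: 1.263 0.815 0.084 1.854	θ̇: 0.412 5.807 3.542 0.354	tcp: 0.380 -0.393 0.460	trq: -54.800 5.934 3.925 -6.403
step 32	ang: 1.266 0.900 0.134 1.861	θ̇: -0.013 5.539 3.116 0.570	tcp: 0.387 -0.389 0.447	trq: -48.731 4.539 3.224 -7.328
step 33	ang: 1.263 0.981 0.177 1.871	θ̇: -0.419 5.324 2.651 0.791	tcp: 0.393 -0.383 0.435	trq: -43.628 3.380 2.624 -7.960
step 34	ang: 1.254 1.060 0.214 1.884	θ̇: -0.795 5.173 2.198 0.997	tcp: 0.399 -0.377 0.424	trq: -39.626 2.554 2.183 -8.321
step 35	ang: 1.239 1.137 0.244 1.901	θ̇: -1.136 5.093 1.796 1.177	tcp: 0.404 -0.369 0.415	trq: -36.751 2.115 1.936 -8.452
step 36	ang: 1.220 1.213 0.268 1.919	θ̇: -1.446 5.088 1.461 1.324	tcp: 0.408 -0.362 0.407	trq: -34.991 2.099 1.911 -8.402
step 37	ang: 1.196 1.290 0.288 1.940	θ̇: -1.731 5.168 1.200 1.445	tcp: 0.411 -0.354 0.400	trq: -34.348 2.546 2.140 -8.221
step 38	ang: 1.168 1.369 0.305 1.963	θ̇: -2.007 5.346 1.013 1.551	tcp: 0.414 -0.348 0.394	trq: -34.736 3.475 2.649 -7.956
step 39	ang: 1.136 1.451 0.319 1.987	θ̇: -2.290 5.644 0.902 1.658	tcp: 0.415 -0.341 0.391	trq: -35.111 4.585 3.299 -7.649
step 40	ang: 1.099 1.539 0.333 2.012	θ̇: -2.589 6.069 0.877 1.775	tcp: 0.415 -0.336 0.390	trq: -29.435 3.725 2.919 -7.327
step 41	ang: 1.058 1.633 0.346 2.039	θ̇: -2.842 6.461 0.951 1.852	tcp: 0.414 -0.332 0.391	trq: -3.696 -4.728 -1.763 -6.975
step 42	ang: 1.016 1.728 0.361 2.066	θ̇: -2.803 6.194 1.037 1.701	tcp: 0.412 -0.328 0.395	trq: 25.970 -15.559 -8.166 -6.589
step 43	ang: 0.977 1.812 0.376 2.089	θ̇: -2.373 5.022 0.975 1.258	tcp: 0.408 -0.325 0.402	trq: 33.360 -18.311 -10.221 -6.172
step 44	ang: 0.946 1.877 0.389 2.103	θ̇: -1.799 3.585 0.828 0.718	tcp: 0.405 -0.322 0.409	trq: 29.604 -16.789 -9.770 -5.692
step 45	ang: 0.923 1.921 0.400 2.110	θ̇: -1.240 2.258 0.658 0.208	tcp: 0.404 -0.319 0.416	trq: 23.862 -14.507 -8.757 -5.165
step 46	ang: 0.908 1.946 0.409 2.110	θ̇: -0.743 1.130 0.473 -0.227	tcp: 0.404 -0.315 0.422


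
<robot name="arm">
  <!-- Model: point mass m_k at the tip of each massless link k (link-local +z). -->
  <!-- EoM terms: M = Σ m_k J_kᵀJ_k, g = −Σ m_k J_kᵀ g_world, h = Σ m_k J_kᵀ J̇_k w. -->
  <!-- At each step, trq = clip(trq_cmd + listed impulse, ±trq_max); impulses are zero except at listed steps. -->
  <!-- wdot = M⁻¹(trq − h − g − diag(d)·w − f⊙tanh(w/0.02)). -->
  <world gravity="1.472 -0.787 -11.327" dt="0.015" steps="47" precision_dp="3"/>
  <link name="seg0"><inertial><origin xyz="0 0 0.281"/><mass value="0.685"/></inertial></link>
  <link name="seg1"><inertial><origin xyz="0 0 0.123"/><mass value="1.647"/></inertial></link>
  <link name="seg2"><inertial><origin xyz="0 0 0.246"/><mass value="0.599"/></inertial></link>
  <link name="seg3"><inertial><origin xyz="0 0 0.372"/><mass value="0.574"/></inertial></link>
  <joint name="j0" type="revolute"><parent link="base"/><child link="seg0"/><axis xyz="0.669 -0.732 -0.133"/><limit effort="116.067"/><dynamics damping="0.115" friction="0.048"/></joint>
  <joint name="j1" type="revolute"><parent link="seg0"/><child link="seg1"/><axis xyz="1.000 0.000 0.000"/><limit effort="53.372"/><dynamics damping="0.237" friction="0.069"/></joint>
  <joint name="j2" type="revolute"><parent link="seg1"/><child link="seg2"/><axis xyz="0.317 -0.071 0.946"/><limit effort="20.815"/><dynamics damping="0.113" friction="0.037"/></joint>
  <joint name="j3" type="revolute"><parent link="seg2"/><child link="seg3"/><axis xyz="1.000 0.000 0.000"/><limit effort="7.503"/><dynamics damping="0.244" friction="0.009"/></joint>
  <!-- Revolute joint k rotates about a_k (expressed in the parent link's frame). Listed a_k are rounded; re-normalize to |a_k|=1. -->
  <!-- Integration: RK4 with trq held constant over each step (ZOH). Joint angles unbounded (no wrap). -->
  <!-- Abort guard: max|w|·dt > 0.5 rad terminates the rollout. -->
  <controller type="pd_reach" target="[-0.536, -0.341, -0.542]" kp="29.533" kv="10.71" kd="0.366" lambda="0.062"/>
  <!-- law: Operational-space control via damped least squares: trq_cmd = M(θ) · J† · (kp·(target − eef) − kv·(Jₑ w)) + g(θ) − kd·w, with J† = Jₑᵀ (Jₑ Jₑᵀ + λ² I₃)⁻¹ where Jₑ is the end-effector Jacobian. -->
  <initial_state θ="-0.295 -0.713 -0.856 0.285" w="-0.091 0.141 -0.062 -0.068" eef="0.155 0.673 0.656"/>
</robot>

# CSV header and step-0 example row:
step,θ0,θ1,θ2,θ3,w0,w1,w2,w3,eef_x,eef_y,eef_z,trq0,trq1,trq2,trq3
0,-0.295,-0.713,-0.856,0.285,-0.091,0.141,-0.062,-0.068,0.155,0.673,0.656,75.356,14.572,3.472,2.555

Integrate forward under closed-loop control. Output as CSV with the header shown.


step,θ0,θ1,θ2,θ3,w0,w1,w2,w3,eef_x,eef_y,eef_z,trq0,trq1,trq2,trq3
1,-0.277,-0.718,-0.878,0.264,2.482,-0.882,-2.809,-2.640,0.153,0.672,0.654,73.933,15.835,4.582,3.282
2,-0.222,-0.742,-0.916,0.202,4.892,-2.307,-2.536,-5.411,0.147,0.668,0.649,67.590,14.498,4.236,3.686
3,-0.131,-0.788,-0.962,0.113,7.192,-3.948,-3.294,-6.505,0.137,0.657,0.641,48.719,9.624,3.663,3.214
4,-0.012,-0.859,-0.995,0.008,8.803,-5.384,-1.054,-7.439,0.123,0.638,0.632,29.191,4.941,2.064,2.782
5,0.128,-0.947,-1.007,-0.096,9.866,-6.383,-0.164,-6.629,0.107,0.610,0.622,14.297,1.489,1.283,1.936
6,0.281,-1.046,-0.995,-0.191,10.434,-6.711,1.714,-6.058,0.087,0.577,0.612,4.877,-0.571,0.451,1.452
7,0.439,-1.146,-0.960,-0.276,10.765,-6.653,2.906,-5.211,0.066,0.539,0.603,-0.923,-1.912,0.055,1.015
8,0.602,-1.243,-0.908,-0.349,10.946,-6.291,3.888,-4.606,0.044,0.499,0.594,-4.418,-2.745,-0.170,0.765
9,0.767,-1.334,-0.845,-0.415,11.039,-5.759,4.513,-4.200,0.020,0.457,0.586,-6.593,-3.274,-0.220,0.624
10,0.933,-1.415,-0.774,-0.476,11.062,-5.118,4.824,-4.006,-0.004,0.415,0.578,-8.089,-3.591,-0.136,0.565
11,1.098,-1.487,-0.702,-0.536,11.012,-4.400,4.841,-3.984,-0.028,0.372,0.570,-9.309,-3.773,0.060,0.555
12,1.262,-1.547,-0.630,-0.597,10.875,-3.620,4.590,-4.076,-0.053,0.329,0.562,-10.467,-3.913,0.346,0.562
13,1.424,-1.595,-0.565,-0.659,10.634,-2.797,4.103,-4.210,-0.079,0.285,0.553,-11.612,-4.121,0.695,0.556
14,1.581,-1.631,-0.508,-0.723,10.281,-1.958,3.436,-4.312,-0.106,0.241,0.543,-12.675,-4.491,1.065,0.512
15,1.732,-1.654,-0.462,-0.788,9.828,-1.146,2.661,-4.319,-0.134,0.197,0.531,-13.559,-5.058,1.416,0.417
16,1.875,-1.665,-0.428,-0.852,9.296,-0.400,1.857,-4.199,-0.164,0.154,0.516,-14.200,-5.797,1.713,0.271
17,2.010,-1.666,-0.406,-0.913,8.720,0.246,1.091,-3.949,-0.195,0.111,0.498,-14.593,-6.645,1.940,0.083
18,2.137,-1.659,-0.395,-0.970,8.133,0.768,0.406,-3.582,-0.226,0.071,0.477,-14.770,-7.524,2.093,-0.134
19,2.254,-1.644,-0.393,-1.020,7.554,1.182,-0.176,-3.154,-0.258,0.033,0.452,-14.815,-8.399,2.181,-0.356
20,2.364,-1.624,-0.399,-1.064,6.996,1.496,-0.646,-2.699,-0.290,-0.003,0.424,-14.788,-9.235,2.210,-0.571
21,2.465,-1.600,-0.412,-1.101,6.466,1.719,-1.029,-2.234,-0.321,-0.036,0.393,-14.734,-10.010,2.213,-0.775
22,2.558,-1.573,-0.430,-1.131,5.968,1.865,-1.334,-1.780,-0.351,-0.065,0.360,-14.685,-10.707,2.203,-0.962
23,2.644,-1.544,-0.451,-1.155,5.502,1.946,-1.569,-1.352,-0.379,-0.092,0.323,-14.655,-11.316,2.188,-1.128
24,2.723,-1.515,-0.476,-1.172,5.065,1.975,-1.746,-0.962,-0.406,-0.115,0.285,-14.647,-11.830,2.174,-1.271
25,2.796,-1.485,-0.504,-1.184,4.655,1.962,-1.874,-0.617,-0.430,-0.135,0.246,-14.653,-12.247,2.166,-1.389
26,2.863,-1.456,-0.532,-1.191,4.268,1.919,-1.961,-0.320,-0.451,-0.151,0.206,-14.659,-12.565,2.163,-1.482
27,2.924,-1.428,-0.562,-1.193,3.903,1.854,-2.014,-0.071,-0.471,-0.165,0.165,-14.649,-12.785,2.166,-1.549
28,2.980,-1.401,-0.593,-1.193,3.556,1.777,-2.039,0.124,-0.487,-0.177,0.125,-14.611,-12.910,2.174,-1.587
29,3.031,-1.375,-0.623,-1.190,3.226,1.692,-2.043,0.275,-0.501,-0.186,0.086,-14.527,-12.945,2.186,-1.603
30,3.077,-1.350,-0.654,-1.185,2.913,1.604,-2.029,0.388,-0.513,-0.192,0.048,-14.386,-12.900,2.200,-1.597
31,3.118,-1.327,-0.684,-1.178,2.615,1.517,-2.002,0.466,-0.522,-0.198,0.011,-14.185,-12.782,2.214,-1.574
32,3.156,-1.305,-0.714,-1.171,2.334,1.433,-1.965,0.515,-0.529,-0.201,-0.024,-13.923,-12.603,2.228,-1.535
33,3.189,-1.284,-0.743,-1.163,2.068,1.353,-1.919,0.540,-0.534,-0.204,-0.057,-13.604,-12.375,2.240,-1.483
34,3.218,-1.264,-0.771,-1.155,1.819,1.280,-1.868,0.547,-0.538,-0.206,-0.088,-13.234,-12.107,2.249,-1.422
35,3.243,-1.245,-0.799,-1.147,1.585,1.213,-1.814,0.539,-0.541,-0.207,-0.117,-12.823,-11.812,2.255,-1.355
36,3.265,-1.228,-0.826,-1.139,1.367,1.152,-1.757,0.521,-0.542,-0.207,-0.144,-12.380,-11.498,2.257,-1.284
37,3.284,-1.211,-0.852,-1.131,1.165,1.098,-1.699,0.497,-0.543,-0.207,-0.169,-11.915,-11.176,2.257,-1.213
38,3.300,-1.195,-0.877,-1.124,0.978,1.050,-1.641,0.468,-0.543,-0.208,-0.192,-11.439,-10.851,2.254,-1.142
39,3.314,-1.179,-0.901,-1.117,0.806,1.008,-1.583,0.438,-0.542,-0.208,-0.213,-10.960,-10.532,2.248,-1.073
40,3.325,-1.164,-0.924,-1.111,0.649,0.971,-1.527,0.407,-0.541,-0.208,-0.232,-10.487,-10.222,2.240,-1.008
41,3.333,-1.150,-0.947,-1.105,0.506,0.939,-1.472,0.377,-0.540,-0.208,-0.250,-10.027,-9.925,2.230,-0.948
42,3.340,-1.136,-0.968,-1.100,0.376,0.911,-1.419,0.349,-0.539,-0.209,-0.266,-9.585,-9.644,2.219,-0.893
43,3.345,-1.123,-0.989,-1.094,0.259,0.887,-1.368,0.324,-0.537,-0.210,-0.281,-9.165,-9.380,2.206,-0.842
44,3.348,-1.109,-1.009,-1.090,0.154,0.866,-1.319,0.300,-0.536,-0.211,-0.294,-8.772,-9.136,2.193,-0.797
45,3.349,-1.097,-1.029,-1.085,0.061,0.847,-1.271,0.279,-0.535,-0.212,-0.306,-8.407,-8.910,2.179,-0.758
46,3.350,-1.084,-1.047,-1.081,-0.021,0.829,-1.226,0.262,-0.533,-0.213,-0.318,-8.074,-8.703,2.164,-0.723
47,3.349,-1.072,-1.066,-1.078,-0.090,0.809,-1.183,0.249,-0.532,-0.215,-0.328,,,,


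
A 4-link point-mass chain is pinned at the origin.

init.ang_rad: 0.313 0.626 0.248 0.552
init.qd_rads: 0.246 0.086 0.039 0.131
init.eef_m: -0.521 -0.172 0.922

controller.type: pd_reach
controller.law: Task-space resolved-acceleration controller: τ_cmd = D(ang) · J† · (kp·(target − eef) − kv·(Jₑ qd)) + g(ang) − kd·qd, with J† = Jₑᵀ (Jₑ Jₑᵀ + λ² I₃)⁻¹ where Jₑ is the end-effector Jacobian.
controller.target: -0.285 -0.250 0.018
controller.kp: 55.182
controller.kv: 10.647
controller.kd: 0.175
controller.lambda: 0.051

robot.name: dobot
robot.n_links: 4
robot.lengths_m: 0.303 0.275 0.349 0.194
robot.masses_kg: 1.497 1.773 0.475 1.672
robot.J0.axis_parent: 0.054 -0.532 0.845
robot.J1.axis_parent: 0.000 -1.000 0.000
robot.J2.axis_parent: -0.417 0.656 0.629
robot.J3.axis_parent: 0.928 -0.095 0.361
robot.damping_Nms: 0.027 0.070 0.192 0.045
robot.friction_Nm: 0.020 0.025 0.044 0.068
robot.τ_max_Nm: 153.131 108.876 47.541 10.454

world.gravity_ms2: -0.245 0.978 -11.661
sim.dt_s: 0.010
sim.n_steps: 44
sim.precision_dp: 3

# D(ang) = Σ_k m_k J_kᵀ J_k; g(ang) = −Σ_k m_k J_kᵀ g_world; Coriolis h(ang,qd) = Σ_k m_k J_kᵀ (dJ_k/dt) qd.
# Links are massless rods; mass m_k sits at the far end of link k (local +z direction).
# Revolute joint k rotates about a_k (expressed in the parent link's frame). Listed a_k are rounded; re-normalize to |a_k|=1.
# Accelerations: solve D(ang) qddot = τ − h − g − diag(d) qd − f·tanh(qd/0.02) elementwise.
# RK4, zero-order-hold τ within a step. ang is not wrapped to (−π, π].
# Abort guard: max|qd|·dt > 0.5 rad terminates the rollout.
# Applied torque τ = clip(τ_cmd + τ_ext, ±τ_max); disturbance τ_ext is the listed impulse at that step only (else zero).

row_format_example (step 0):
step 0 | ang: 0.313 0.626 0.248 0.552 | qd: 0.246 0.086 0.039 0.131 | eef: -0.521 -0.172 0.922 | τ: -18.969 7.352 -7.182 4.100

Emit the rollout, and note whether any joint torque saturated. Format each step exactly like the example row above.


step 1 | ang: 0.307 0.633 0.245 0.570 | qd: -1.402 1.320 -0.593 3.346 | eef: -0.522 -0.173 0.919 | τ: -18.341 4.393 -5.870 3.306
step 2 | ang: 0.286 0.651 0.236 0.615 | qd: -2.726 2.215 -1.327 5.776 | eef: -0.522 -0.175 0.912 | τ: -17.198 1.619 -4.906 2.888
step 3 | ang: 0.254 0.676 0.218 0.682 | qd: -3.697 2.747 -2.158 7.516 | eef: -0.522 -0.177 0.902 | τ: -15.554 -0.982 -4.124 2.679
step 4 | ang: 0.214 0.705 0.193 0.763 | qd: -4.335 2.955 -3.046 8.685 | eef: -0.521 -0.179 0.889 | τ: -13.487 -3.380 -3.391 2.544
step 5 | ang: 0.169 0.734 0.158 0.854 | qd: -4.686 2.901 -3.951 9.401 | eef: -0.520 -0.180 0.872 | τ: -11.147 -5.543 -2.613 2.393
step 6 | ang: 0.121 0.762 0.114 0.950 | qd: -4.802 2.657 -4.837 9.766 | eef: -0.518 -0.181 0.853 | τ: -8.709 -7.457 -1.735 2.182
step 7 | ang: 0.073 0.787 0.061 1.048 | qd: -4.734 2.284 -5.683 9.861 | eef: -0.515 -0.181 0.832 | τ: -6.325 -9.117 -0.741 1.902
step 8 | ang: 0.027 0.807 0.000 1.146 | qd: -4.524 1.831 -6.474 9.750 | eef: -0.512 -0.181 0.808 | τ: -4.108 -10.530 0.362 1.572
step 9 | ang: -0.017 0.823 -0.068 1.242 | qd: -4.205 1.337 -7.203 9.482 | eef: -0.508 -0.180 0.783 | τ: -2.128 -11.704 1.549 1.223
step 10 | ang: -0.057 0.834 -0.143 1.335 | qd: -3.804 0.826 -7.865 9.091 | eef: -0.504 -0.178 0.757 | τ: -0.421 -12.656 2.787 0.892
step 11 | ang: -0.092 0.840 -0.225 1.424 | qd: -3.339 0.319 -8.452 8.602 | eef: -0.500 -0.176 0.729 | τ: 1.002 -13.404 4.042 0.614
step 12 | ang: -0.123 0.840 -0.312 1.507 | qd: -2.827 -0.169 -8.958 8.036 | eef: -0.495 -0.174 0.702 | τ: 2.147 -13.970 5.280 0.417
step 13 | ang: -0.149 0.836 -0.403 1.584 | qd: -2.279 -0.624 -9.372 7.411 | eef: -0.490 -0.171 0.674 | τ: 3.034 -14.379 6.470 0.319
step 14 | ang: -0.169 0.828 -0.499 1.655 | qd: -1.709 -1.040 -9.688 6.739 | eef: -0.485 -0.168 0.646 | τ: 3.677 -14.655 7.587 0.330
step 15 | ang: -0.183 0.816 -0.596 1.719 | qd: -1.126 -1.406 -9.899 6.035 | eef: -0.479 -0.165 0.618 | τ: 4.103 -14.823 8.608 0.448
step 16 | ang: -0.191 0.800 -0.696 1.776 | qd: -0.544 -1.714 -9.999 5.315 | eef: -0.474 -0.162 0.591 | τ: 4.338 -14.904 9.516 0.662
step 17 | ang: -0.194 0.782 -0.796 1.826 | qd: 0.027 -1.958 -9.986 4.596 | eef: -0.468 -0.158 0.564 | τ: 4.412 -14.918 10.297 0.953
step 18 | ang: -0.191 0.762 -0.895 1.868 | qd: 0.573 -2.130 -9.862 3.897 | eef: -0.463 -0.155 0.538 | τ: 4.352 -14.880 10.940 1.301
step 19 | ang: -0.182 0.740 -0.993 1.904 | qd: 1.083 -2.228 -9.632 3.234 | eef: -0.458 -0.152 0.512 | τ: 4.174 -14.805 11.440 1.682
step 20 | ang: -0.169 0.717 -1.087 1.933 | qd: 1.547 -2.249 -9.307 2.623 | eef: -0.453 -0.149 0.487 | τ: 3.891 -14.708 11.797 2.073
step 21 | ang: -0.152 0.695 -1.178 1.957 | qd: 1.956 -2.196 -8.900 2.075 | eef: -0.448 -0.147 0.464 | τ: 3.513 -14.603 12.012 2.458
step 22 | ang: -0.130 0.674 -1.265 1.975 | qd: 2.302 -2.071 -8.424 1.598 | eef: -0.444 -0.145 0.440 | τ: 3.040 -14.509 12.093 2.820
step 23 | ang: -0.106 0.654 -1.346 1.989 | qd: 2.581 -1.881 -7.894 1.193 | eef: -0.439 -0.143 0.418 | τ: 2.473 -14.442 12.049 3.150
step 24 | ang: -0.079 0.637 -1.423 1.999 | qd: 2.793 -1.636 -7.325 0.858 | eef: -0.435 -0.141 0.397 | τ: 1.809 -14.421 11.893 3.443
step 25 | ang: -0.050 0.622 -1.493 2.007 | qd: 2.939 -1.346 -6.730 0.586 | eef: -0.432 -0.140 0.376 | τ: 1.047 -14.461 11.641 3.698
step 26 | ang: -0.020 0.610 -1.557 2.011 | qd: 3.025 -1.024 -6.123 0.367 | eef: -0.428 -0.139 0.356 | τ: 0.193 -14.574 11.308 3.916
step 27 | ang: 0.010 0.601 -1.615 2.014 | qd: 3.058 -0.686 -5.516 0.191 | eef: -0.424 -0.139 0.337 | τ: -0.745 -14.764 10.911 4.099
step 28 | ang: 0.041 0.596 -1.668 2.015 | qd: 3.048 -0.344 -4.921 0.050 | eef: -0.421 -0.139 0.318 | τ: -1.752 -15.030 10.466 4.251
step 29 | ang: 0.071 0.594 -1.714 2.015 | qd: 3.003 -0.008 -4.348 -0.049 | eef: -0.418 -0.140 0.300 | τ: -2.809 -15.356 9.986 4.366
step 30 | ang: 0.101 0.596 -1.755 2.014 | qd: 2.937 0.305 -3.810 -0.117 | eef: -0.415 -0.141 0.283 | τ: -3.896 -15.734 9.486 4.451
step 31 | ang: 0.129 0.600 -1.790 2.013 | qd: 2.855 0.589 -3.307 -0.178 | eef: -0.412 -0.143 0.266 | τ: -4.992 -16.152 8.978 4.519
step 32 | ang: 0.158 0.607 -1.821 2.011 | qd: 2.764 0.840 -2.841 -0.232 | eef: -0.408 -0.145 0.250 | τ: -6.077 -16.594 8.470 4.572
step 33 | ang: 0.185 0.617 -1.847 2.008 | qd: 2.669 1.054 -2.416 -0.283 | eef: -0.405 -0.147 0.235 | τ: -7.134 -17.044 7.969 4.613
step 34 | ang: 0.211 0.628 -1.870 2.005 | qd: 2.573 1.231 -2.031 -0.329 | eef: -0.401 -0.150 0.220 | τ: -8.147 -17.486 7.481 4.643
step 35 | ang: 0.236 0.641 -1.888 2.002 | qd: 2.478 1.371 -1.685 -0.371 | eef: -0.398 -0.154 0.205 | τ: -9.104 -17.909 7.010 4.662
step 36 | ang: 0.261 0.656 -1.903 1.998 | qd: 2.386 1.478 -1.377 -0.408 | eef: -0.394 -0.157 0.191 | τ: -9.993 -18.300 6.560 4.673
step 37 | ang: 0.284 0.671 -1.916 1.994 | qd: 2.297 1.553 -1.106 -0.439 | eef: -0.390 -0.161 0.178 | τ: -10.809 -18.653 6.132 4.676
step 38 | ang: 0.307 0.687 -1.926 1.989 | qd: 2.211 1.601 -0.867 -0.464 | eef: -0.386 -0.165 0.165 | τ: -11.547 -18.961 5.728 4.671
step 39 | ang: 0.328 0.703 -1.933 1.984 | qd: 2.128 1.625 -0.660 -0.482 | eef: -0.382 -0.169 0.152 | τ: -12.204 -19.221 5.350 4.660
step 40 | ang: 0.349 0.719 -1.939 1.980 | qd: 2.047 1.627 -0.481 -0.494 | eef: -0.378 -0.174 0.141 | τ: -12.780 -19.431 4.998 4.642
step 41 | ang: 0.369 0.735 -1.943 1.975 | qd: 1.968 1.612 -0.328 -0.498 | eef: -0.374 -0.178 0.129 | τ: -13.276 -19.591 4.671 4.619
step 42 | ang: 0.388 0.751 -1.946 1.970 | qd: 1.892 1.583 -0.198 -0.495 | eef: -0.370 -0.182 0.119 | τ: -13.693 -19.702 4.370 4.592
step 43 | ang: 0.407 0.767 -1.947 1.965 | qd: 1.816 1.542 -0.089 -0.485 | eef: -0.365 -0.186 0.109 | τ: -14.036 -19.766 4.094 4.561
step 44 | ang: 0.425 0.782 -1.948 1.960 | qd: 1.742 1.491 -0.000 -0.469 | eef: -0.361 -0.191 0.099
any joint saturated: no


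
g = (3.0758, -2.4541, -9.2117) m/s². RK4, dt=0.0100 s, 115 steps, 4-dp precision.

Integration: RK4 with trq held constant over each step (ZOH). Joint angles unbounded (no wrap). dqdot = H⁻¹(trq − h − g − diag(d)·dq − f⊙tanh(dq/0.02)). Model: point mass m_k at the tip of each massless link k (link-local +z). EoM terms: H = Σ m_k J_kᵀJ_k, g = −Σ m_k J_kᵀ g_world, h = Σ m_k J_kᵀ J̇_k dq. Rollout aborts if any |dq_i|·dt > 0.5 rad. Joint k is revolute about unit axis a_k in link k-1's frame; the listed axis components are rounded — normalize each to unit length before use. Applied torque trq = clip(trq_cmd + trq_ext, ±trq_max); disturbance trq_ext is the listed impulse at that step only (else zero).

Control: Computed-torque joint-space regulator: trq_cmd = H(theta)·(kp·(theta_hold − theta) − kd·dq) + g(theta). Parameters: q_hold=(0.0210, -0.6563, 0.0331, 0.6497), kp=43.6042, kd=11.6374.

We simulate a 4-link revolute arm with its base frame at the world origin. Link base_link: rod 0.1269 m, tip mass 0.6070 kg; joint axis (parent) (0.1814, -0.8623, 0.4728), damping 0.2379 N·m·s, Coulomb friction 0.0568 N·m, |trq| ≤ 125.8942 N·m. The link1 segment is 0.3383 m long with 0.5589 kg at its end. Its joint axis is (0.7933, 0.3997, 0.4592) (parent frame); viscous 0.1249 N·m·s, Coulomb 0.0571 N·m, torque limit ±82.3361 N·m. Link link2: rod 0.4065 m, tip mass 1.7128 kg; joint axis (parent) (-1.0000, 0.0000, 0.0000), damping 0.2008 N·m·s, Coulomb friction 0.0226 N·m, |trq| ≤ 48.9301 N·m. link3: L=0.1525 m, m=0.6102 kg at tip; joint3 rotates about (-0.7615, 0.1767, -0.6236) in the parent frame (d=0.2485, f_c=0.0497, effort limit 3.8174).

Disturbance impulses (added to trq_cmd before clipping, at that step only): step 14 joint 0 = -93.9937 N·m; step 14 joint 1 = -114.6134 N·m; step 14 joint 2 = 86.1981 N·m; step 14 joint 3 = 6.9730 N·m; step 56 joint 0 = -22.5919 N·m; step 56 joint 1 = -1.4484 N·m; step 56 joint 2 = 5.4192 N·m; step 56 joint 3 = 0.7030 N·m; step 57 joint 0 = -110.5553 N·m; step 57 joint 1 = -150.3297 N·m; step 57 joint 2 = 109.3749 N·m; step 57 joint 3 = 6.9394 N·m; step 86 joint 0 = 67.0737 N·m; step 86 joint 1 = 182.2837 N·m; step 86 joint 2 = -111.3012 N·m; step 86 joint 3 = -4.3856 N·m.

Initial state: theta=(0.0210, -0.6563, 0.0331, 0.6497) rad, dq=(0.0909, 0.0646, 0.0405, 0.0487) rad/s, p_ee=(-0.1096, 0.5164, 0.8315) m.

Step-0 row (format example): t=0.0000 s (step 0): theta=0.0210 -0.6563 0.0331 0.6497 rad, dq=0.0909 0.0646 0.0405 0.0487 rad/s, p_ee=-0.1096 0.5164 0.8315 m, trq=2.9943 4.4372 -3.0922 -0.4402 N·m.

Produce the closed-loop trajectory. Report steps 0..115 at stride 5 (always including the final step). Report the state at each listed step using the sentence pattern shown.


t=0.0500 s (step 5): theta=0.0239 -0.6549 0.0329 0.6498 rad, dq=0.0350 0.0065 -0.0254 0.0103 rad/s, p_ee=-0.1123 0.5149 0.8321 m, trq=3.6340 4.6722 -3.3307 -0.4578 N·m.
t=0.1000 s (step 10): theta=0.0250 -0.6547 0.0321 0.6494 rad, dq=0.0116 -0.0001 -0.0138 0.0054 rad/s, p_ee=-0.1136 0.5142 0.8325 m, trq=4.0904 4.8267 -3.5068 -0.4742 N·m.
t=0.1500 s (step 15): theta=0.0174 -0.6741 0.0017 0.6675 rad, dq=-1.5573 -3.7827 -5.8555 3.2758 rad/s, p_ee=-0.1115 0.5156 0.8319 m, trq=15.5767 15.3631 -9.8386 -0.9351 N·m.
t=0.2000 s (step 20): theta=-0.0315 -0.7805 -0.1541 0.6955 rad, dq=-0.5411 -1.0604 -1.4052 -0.1233 rad/s, p_ee=-0.0994 0.5269 0.8258 m, trq=12.0278 12.4427 -7.5542 -0.7056 N·m.
t=0.2500 s (step 25): theta=-0.0463 -0.8077 -0.1860 0.6932 rad, dq=-0.1123 -0.1655 -0.0914 -0.0198 rad/s, p_ee=-0.0937 0.5332 0.8215 m, trq=9.5740 10.0572 -5.9606 -0.6413 N·m.
t=0.3000 s (step 30): theta=-0.0473 -0.8070 -0.1796 0.6932 rad, dq=0.0403 0.1303 0.2392 -0.0069 rad/s, p_ee=-0.0913 0.5356 0.8201 m, trq=7.9182 8.3060 -4.8436 -0.5801 N·m.
t=0.3500 s (step 35): theta=-0.0438 -0.7978 -0.1662 0.6935 rad, dq=0.0931 0.2229 0.2873 -0.0035 rad/s, p_ee=-0.0912 0.5348 0.8209 m, trq=6.8088 7.0943 -4.0849 -0.5361 N·m.
t=0.4000 s (step 40): theta=-0.0386 -0.7859 -0.1521 0.6939 rad, dq=0.1112 0.2475 0.2765 -0.0033 rad/s, p_ee=-0.0925 0.5324 0.8227 m, trq=6.0561 6.2772 -3.5929 -0.5074 N·m.
t=0.4500 s (step 45): theta=-0.0330 -0.7737 -0.1390 0.6943 rad, dq=0.1122 0.2401 0.2487 -0.0035 rad/s, p_ee=-0.0945 0.5292 0.8248 m, trq=5.5594 5.7488 -3.2926 -0.4899 N·m.
t=0.5000 s (step 50): theta=-0.0275 -0.7622 -0.1274 0.6947 rad, dq=0.1051 0.2186 0.2193 -0.0038 rad/s, p_ee=-0.0966 0.5259 0.8270 m, trq=5.2437 5.4236 -3.1260 -0.4804 N·m.
t=0.5500 s (step 55): theta=-0.0225 -0.7520 -0.1173 0.6950 rad, dq=0.0943 0.1919 0.1929 -0.0041 rad/s, p_ee=-0.0987 0.5229 0.8289 m, trq=5.0534 5.2367 -3.0494 -0.4762 N·m.
t=0.6000 s (step 60): theta=-0.0636 -0.8281 -0.2466 0.7311 rad, dq=-1.2807 -2.2513 -3.6470 0.1170 rad/s, p_ee=-0.0878 0.5245 0.8254 m, trq=18.1184 14.5679 -8.6076 -0.8567 N·m.
t=0.6500 s (step 65): theta=-0.1010 -0.8886 -0.3406 0.7258 rad, dq=-0.3484 -0.4834 -0.6746 -0.0398 rad/s, p_ee=-0.0772 0.5293 0.8192 m, trq=13.4859 11.6197 -6.3312 -0.7341 N·m.
t=0.7000 s (step 70): theta=-0.1072 -0.8938 -0.3446 0.7252 rad, dq=0.0413 0.1629 0.3155 -0.0215 rad/s, p_ee=-0.0726 0.5319 0.8176 m, trq=10.4357 9.3040 -4.8295 -0.6354 N·m.
t=0.7500 s (step 75): theta=-0.1008 -0.8792 -0.3206 0.7249 rad, dq=0.1906 0.3855 0.5938 -0.0191 rad/s, p_ee=-0.0723 0.5319 0.8190 m, trq=8.4322 7.6718 -3.8342 -0.5664 N·m.
t=0.8000 s (step 80): theta=-0.0897 -0.8580 -0.2892 0.7248 rad, dq=0.2430 0.4486 0.6434 -0.0167 rad/s, p_ee=-0.0746 0.5299 0.8217 m, trq=7.0798 6.5660 -3.2066 -0.5221 N·m.
t=0.8500 s (step 85): theta=-0.0773 -0.8357 -0.2581 0.7247 rad, dq=0.2475 0.4356 0.5993 -0.0148 rad/s, p_ee=-0.0783 0.5269 0.8247 m, trq=6.1757 5.8569 -2.8398 -0.4950 N·m.
t=0.9000 s (step 90): theta=-0.0405 -0.7610 -0.1579 0.7012 rad, dq=0.7298 1.4806 1.8624 -0.0733 rad/s, p_ee=-0.0900 0.5152 0.8353 m, trq=-0.6288 -1.8673 1.6008 -0.2498 N·m.
t=0.9500 s (step 95): theta=-0.0147 -0.7100 -0.0974 0.7015 rad, dq=0.3521 0.6568 0.7272 0.0219 rad/s, p_ee=-0.0993 0.5039 0.8421 m, trq=1.0925 0.3195 0.0661 -0.3250 N·m.
t=1.0000 s (step 100): theta=-0.0020 -0.6881 -0.0736 0.7016 rad, dq=0.1742 0.2668 0.2897 0.0142 rad/s, p_ee=-0.1053 0.4977 0.8453 m, trq=2.3160 1.9421 -1.0733 -0.3794 N·m.
t=1.0500 s (step 105): theta=0.0042 -0.6798 -0.0636 0.7014 rad, dq=0.0865 0.0854 0.1328 0.0049 rad/s, p_ee=-0.1089 0.4955 0.8461 m, trq=3.1966 3.1115 -1.8985 -0.4213 N·m.
t=1.1000 s (step 110): theta=0.0073 -0.6778 -0.0584 0.7011 rad, dq=0.0426 0.0061 0.0865 0.0021 rad/s, p_ee=-0.1108 0.4958 0.8456 m, trq=3.8246 3.9284 -2.4833 -0.4526 N·m.
t=1.1500 s (step 115): theta=0.0090 -0.6779 -0.0535 0.7006 rad, dq=0.0267 -0.0074 0.1077 0.0010 rad/s, p_ee=-0.1114 0.4976 0.8442 m.


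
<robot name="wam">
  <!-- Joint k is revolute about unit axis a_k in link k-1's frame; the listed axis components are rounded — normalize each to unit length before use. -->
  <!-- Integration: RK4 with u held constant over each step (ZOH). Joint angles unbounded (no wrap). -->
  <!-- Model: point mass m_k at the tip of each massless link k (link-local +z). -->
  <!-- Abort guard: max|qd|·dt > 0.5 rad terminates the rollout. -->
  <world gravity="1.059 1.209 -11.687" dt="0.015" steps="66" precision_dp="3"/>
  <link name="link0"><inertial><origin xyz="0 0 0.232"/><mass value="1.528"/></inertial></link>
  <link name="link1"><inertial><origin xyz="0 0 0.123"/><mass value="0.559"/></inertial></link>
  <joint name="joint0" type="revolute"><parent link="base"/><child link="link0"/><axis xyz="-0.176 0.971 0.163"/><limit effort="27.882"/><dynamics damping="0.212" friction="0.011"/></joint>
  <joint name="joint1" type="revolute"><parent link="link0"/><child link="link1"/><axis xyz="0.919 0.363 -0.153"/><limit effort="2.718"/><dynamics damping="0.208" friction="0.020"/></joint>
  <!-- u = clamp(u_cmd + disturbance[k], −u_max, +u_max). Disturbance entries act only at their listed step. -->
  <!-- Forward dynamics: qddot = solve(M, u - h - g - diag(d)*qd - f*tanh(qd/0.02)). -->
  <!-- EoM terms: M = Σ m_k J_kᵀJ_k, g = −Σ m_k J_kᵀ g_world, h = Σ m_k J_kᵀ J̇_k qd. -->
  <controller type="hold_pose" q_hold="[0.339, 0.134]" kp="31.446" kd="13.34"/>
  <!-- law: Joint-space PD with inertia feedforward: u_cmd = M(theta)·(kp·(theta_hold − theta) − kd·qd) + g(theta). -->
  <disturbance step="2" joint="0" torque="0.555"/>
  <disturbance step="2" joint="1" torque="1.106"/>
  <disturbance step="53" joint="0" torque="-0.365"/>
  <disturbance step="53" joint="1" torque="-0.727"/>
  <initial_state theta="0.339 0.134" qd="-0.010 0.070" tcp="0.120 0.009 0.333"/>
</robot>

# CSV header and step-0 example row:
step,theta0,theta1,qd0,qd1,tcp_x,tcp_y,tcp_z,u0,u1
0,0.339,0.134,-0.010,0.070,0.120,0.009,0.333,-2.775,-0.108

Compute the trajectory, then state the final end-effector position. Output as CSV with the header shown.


step,theta0,theta1,qd0,qd1,tcp_x,tcp_y,tcp_z,u0,u1
1,0.339,0.135,-0.006,0.012,0.120,0.009,0.333,-2.778,-0.102
2,0.339,0.135,-0.004,0.003,0.120,0.009,0.333,-2.225,1.005
3,0.339,0.148,0.007,1.647,0.121,0.007,0.333,-2.897,-0.295
4,0.339,0.166,0.019,0.824,0.121,0.005,0.332,-2.881,-0.221
5,0.339,0.175,0.021,0.388,0.122,0.005,0.332,-2.867,-0.182
6,0.340,0.179,0.019,0.156,0.122,0.004,0.332,-2.855,-0.160
7,0.340,0.180,0.016,0.034,0.122,0.004,0.332,-2.845,-0.147
8,0.340,0.180,0.012,-0.004,0.122,0.004,0.332,-2.837,-0.143
9,0.340,0.180,0.008,-0.008,0.122,0.004,0.332,-2.830,-0.142
10,0.340,0.180,0.005,-0.009,0.122,0.004,0.332,-2.825,-0.142
11,0.340,0.180,0.002,-0.009,0.122,0.004,0.332,-2.821,-0.142
12,0.340,0.180,0.001,-0.009,0.122,0.004,0.332,-2.817,-0.141
13,0.340,0.180,-0.001,-0.009,0.122,0.004,0.332,-2.815,-0.141
14,0.340,0.179,-0.002,-0.009,0.122,0.004,0.332,-2.813,-0.141
15,0.340,0.179,-0.002,-0.009,0.122,0.004,0.332,-2.811,-0.141
16,0.340,0.179,-0.003,-0.009,0.122,0.004,0.332,-2.810,-0.141
17,0.340,0.179,-0.003,-0.009,0.122,0.004,0.332,-2.808,-0.140
18,0.340,0.179,-0.003,-0.009,0.122,0.004,0.332,-2.807,-0.140
19,0.340,0.179,-0.004,-0.009,0.122,0.004,0.332,-2.806,-0.140
20,0.340,0.179,-0.004,-0.009,0.122,0.004,0.332,-2.806,-0.140
21,0.340,0.178,-0.004,-0.009,0.122,0.004,0.332,-2.805,-0.140
22,0.340,0.178,-0.004,-0.009,0.122,0.004,0.332,-2.804,-0.140
23,0.340,0.178,-0.004,-0.009,0.122,0.004,0.332,-2.804,-0.140
24,0.340,0.178,-0.004,-0.009,0.122,0.004,0.332,-2.803,-0.140
25,0.340,0.178,-0.004,-0.009,0.122,0.004,0.332,-2.803,-0.139
26,0.340,0.178,-0.003,-0.009,0.122,0.004,0.332,-2.802,-0.139
27,0.340,0.178,-0.003,-0.009,0.122,0.004,0.332,-2.802,-0.139
28,0.340,0.177,-0.003,-0.009,0.122,0.004,0.332,-2.802,-0.139
29,0.340,0.177,-0.003,-0.009,0.122,0.004,0.332,-2.801,-0.139
30,0.340,0.177,-0.003,-0.009,0.122,0.004,0.332,-2.801,-0.139
31,0.340,0.177,-0.003,-0.009,0.122,0.004,0.332,-2.801,-0.139
32,0.339,0.177,-0.003,-0.009,0.122,0.004,0.332,-2.800,-0.139
33,0.339,0.177,-0.003,-0.009,0.122,0.004,0.332,-2.800,-0.138
34,0.339,0.177,-0.003,-0.009,0.122,0.004,0.332,-2.800,-0.138
35,0.339,0.177,-0.003,-0.009,0.122,0.004,0.332,-2.799,-0.138
36,0.339,0.176,-0.003,-0.009,0.122,0.004,0.332,-2.799,-0.138
37,0.339,0.176,-0.003,-0.009,0.122,0.004,0.332,-2.799,-0.138
38,0.339,0.176,-0.002,-0.009,0.122,0.004,0.332,-2.798,-0.138
39,0.339,0.176,-0.002,-0.009,0.122,0.004,0.332,-2.798,-0.138
40,0.339,0.176,-0.002,-0.009,0.122,0.004,0.332,-2.798,-0.138
41,0.339,0.176,-0.002,-0.009,0.122,0.004,0.332,-2.798,-0.137
42,0.339,0.176,-0.002,-0.009,0.122,0.004,0.332,-2.797,-0.137
43,0.339,0.175,-0.002,-0.009,0.122,0.004,0.332,-2.797,-0.137
44,0.339,0.175,-0.002,-0.009,0.122,0.004,0.332,-2.797,-0.137
45,0.339,0.175,-0.002,-0.009,0.122,0.004,0.332,-2.797,-0.137
46,0.339,0.175,-0.002,-0.008,0.122,0.004,0.332,-2.797,-0.137
47,0.339,0.175,-0.002,-0.008,0.122,0.004,0.332,-2.796,-0.137
48,0.339,0.175,-0.002,-0.008,0.122,0.004,0.332,-2.796,-0.137
49,0.339,0.175,-0.002,-0.008,0.122,0.004,0.332,-2.796,-0.137
50,0.339,0.175,-0.002,-0.008,0.122,0.004,0.332,-2.796,-0.136
51,0.339,0.174,-0.002,-0.008,0.122,0.005,0.332,-2.796,-0.136
52,0.339,0.174,-0.002,-0.008,0.122,0.005,0.332,-2.795,-0.136
53,0.339,0.174,-0.002,-0.008,0.122,0.005,0.332,-3.160,-0.863
54,0.339,0.165,-0.009,-1.092,0.121,0.006,0.332,-2.720,-0.008
55,0.339,0.153,-0.015,-0.552,0.121,0.007,0.333,-2.731,-0.056
56,0.338,0.147,-0.016,-0.266,0.120,0.007,0.333,-2.741,-0.082
57,0.338,0.145,-0.014,-0.114,0.120,0.008,0.333,-2.749,-0.097
58,0.338,0.144,-0.012,-0.034,0.120,0.008,0.333,-2.756,-0.105
59,0.338,0.143,-0.009,-0.007,0.120,0.008,0.333,-2.762,-0.107
60,0.338,0.143,-0.006,-0.004,0.120,0.008,0.333,-2.766,-0.108
61,0.338,0.143,-0.004,-0.003,0.120,0.008,0.333,-2.770,-0.108
62,0.337,0.143,-0.002,-0.002,0.120,0.008,0.333,-2.772,-0.108
63,0.337,0.143,-0.001,-0.002,0.120,0.008,0.333,-2.774,-0.108
64,0.337,0.143,-0.000,-0.002,0.120,0.008,0.333,-2.776,-0.108
65,0.337,0.143,0.000,-0.002,0.120,0.008,0.333,-2.778,-0.108
66,0.337,0.143,0.001,-0.002,0.120,0.008,0.333,,
# final tcp position (m): 0.120 0.008 0.333
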